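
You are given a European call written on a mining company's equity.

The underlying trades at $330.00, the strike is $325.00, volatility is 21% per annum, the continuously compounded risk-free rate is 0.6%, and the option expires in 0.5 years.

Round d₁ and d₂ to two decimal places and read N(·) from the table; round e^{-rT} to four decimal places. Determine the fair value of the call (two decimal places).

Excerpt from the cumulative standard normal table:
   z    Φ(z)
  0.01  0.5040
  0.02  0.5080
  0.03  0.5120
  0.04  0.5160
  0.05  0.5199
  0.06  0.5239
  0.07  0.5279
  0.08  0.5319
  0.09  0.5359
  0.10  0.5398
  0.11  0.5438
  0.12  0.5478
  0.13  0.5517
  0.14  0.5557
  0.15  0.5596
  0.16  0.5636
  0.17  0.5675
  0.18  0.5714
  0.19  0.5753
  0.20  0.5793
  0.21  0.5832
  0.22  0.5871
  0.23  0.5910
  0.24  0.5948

T = 0.5;  σ√T = 0.1485
d₁ = [ln(330/325) + (0.006 + 0.21²/2)·0.5] / 0.1485 = [0.0153 + 0.0140] / 0.1485 = 0.1973 → 0.20
d₂ = d₁ − σ√T = 0.1973 − 0.1485 = 0.0488 → 0.05
e^(−rT) = e^(−0.006·0.5) = 0.9970
N(d₁) = N(0.20) = 0.5793;  N(d₂) = N(0.05) = 0.5199
C = 330·0.5793 − 325·0.9970·0.5199 = 191.1690 − 168.4606 = 22.7084

$22.71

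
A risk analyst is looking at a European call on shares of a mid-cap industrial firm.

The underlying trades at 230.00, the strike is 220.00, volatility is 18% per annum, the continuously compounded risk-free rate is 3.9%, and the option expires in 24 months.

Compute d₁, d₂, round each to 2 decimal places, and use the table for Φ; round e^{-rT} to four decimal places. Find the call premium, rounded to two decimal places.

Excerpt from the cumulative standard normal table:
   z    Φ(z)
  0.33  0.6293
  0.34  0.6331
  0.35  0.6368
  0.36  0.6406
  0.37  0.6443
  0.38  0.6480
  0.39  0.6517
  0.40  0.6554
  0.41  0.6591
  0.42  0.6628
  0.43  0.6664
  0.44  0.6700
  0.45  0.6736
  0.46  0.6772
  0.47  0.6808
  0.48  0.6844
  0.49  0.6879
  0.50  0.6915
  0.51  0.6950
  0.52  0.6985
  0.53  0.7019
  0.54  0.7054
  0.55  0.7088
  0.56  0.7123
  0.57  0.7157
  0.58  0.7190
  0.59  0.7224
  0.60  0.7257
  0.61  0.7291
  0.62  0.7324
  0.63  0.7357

38.10

σ√T = 0.18 × 1.4142 = 0.2546
ln(S/K) + (r + σ²/2)T = ln(230/220) + (0.039 + 0.18²/2)·2 = 0.0445 + 0.1104 = 0.1549
d₁ = 0.1549 / 0.2546 = 0.6083 ≈ 0.61
d₂ = d₁ − σ√T = 0.6083 − 0.2546 = 0.3538 ≈ 0.35
e^(−rT) = e^(−0.039·2) = 0.9250
C = 230·N(0.61) − 220·0.9250·N(0.35) = 230·0.7291 − 220·0.9250·0.6368 = 167.6930 − 129.5888 = 38.1042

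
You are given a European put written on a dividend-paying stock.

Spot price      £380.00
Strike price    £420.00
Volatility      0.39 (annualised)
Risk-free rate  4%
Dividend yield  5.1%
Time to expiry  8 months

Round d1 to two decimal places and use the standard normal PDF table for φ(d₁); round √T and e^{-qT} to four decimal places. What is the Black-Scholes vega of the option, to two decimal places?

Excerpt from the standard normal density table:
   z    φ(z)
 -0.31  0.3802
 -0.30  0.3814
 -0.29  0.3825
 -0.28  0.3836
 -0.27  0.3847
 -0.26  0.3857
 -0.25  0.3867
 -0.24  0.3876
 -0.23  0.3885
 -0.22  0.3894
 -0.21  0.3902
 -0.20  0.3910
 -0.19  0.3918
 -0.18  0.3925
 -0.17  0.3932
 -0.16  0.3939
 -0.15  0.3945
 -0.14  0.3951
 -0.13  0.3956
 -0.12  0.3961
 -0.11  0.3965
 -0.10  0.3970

117.71

T = 0.6667;  σ√T = 0.3184
d₁ = [ln(380/420) + (0.04 − 0.051 + 0.39²/2)·0.6667] / 0.3184 = [-0.1001 + 0.0434] / 0.3184 = -0.1781 ⇒ -0.18
√T = √0.6667 = 0.8165
φ(d₁) = φ(-0.18) = 0.3925
exp(−qT) = exp(−0.051·0.6667) = 0.9666
vega = S·exp(−qT)·φ(d₁)·√T = 380·0.9666·0.3925·0.8165 = 117.7135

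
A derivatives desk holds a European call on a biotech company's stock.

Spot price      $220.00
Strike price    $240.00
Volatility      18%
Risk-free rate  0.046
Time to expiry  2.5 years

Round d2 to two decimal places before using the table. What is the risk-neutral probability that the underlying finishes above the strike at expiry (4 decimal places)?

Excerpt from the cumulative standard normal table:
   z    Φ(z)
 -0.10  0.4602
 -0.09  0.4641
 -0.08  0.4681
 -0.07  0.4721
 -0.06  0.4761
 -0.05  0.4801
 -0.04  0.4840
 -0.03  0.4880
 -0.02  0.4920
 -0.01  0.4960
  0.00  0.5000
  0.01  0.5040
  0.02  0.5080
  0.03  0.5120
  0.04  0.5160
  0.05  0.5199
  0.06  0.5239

0.4840

T = 2.5;  σ√T = 0.2846
d₁ = [ln(220/240) + (0.046 + 0.18²/2)·2.5] / 0.2846 = [-0.0870 + 0.1555] / 0.2846 = 0.2406 ≈ 0.24
d₂ = d₁ − σ√T = 0.2406 − 0.2846 = -0.0440 ≈ -0.04
Risk-neutral Pr[S_T > K] = N(d₂) = N(-0.04) = 0.4840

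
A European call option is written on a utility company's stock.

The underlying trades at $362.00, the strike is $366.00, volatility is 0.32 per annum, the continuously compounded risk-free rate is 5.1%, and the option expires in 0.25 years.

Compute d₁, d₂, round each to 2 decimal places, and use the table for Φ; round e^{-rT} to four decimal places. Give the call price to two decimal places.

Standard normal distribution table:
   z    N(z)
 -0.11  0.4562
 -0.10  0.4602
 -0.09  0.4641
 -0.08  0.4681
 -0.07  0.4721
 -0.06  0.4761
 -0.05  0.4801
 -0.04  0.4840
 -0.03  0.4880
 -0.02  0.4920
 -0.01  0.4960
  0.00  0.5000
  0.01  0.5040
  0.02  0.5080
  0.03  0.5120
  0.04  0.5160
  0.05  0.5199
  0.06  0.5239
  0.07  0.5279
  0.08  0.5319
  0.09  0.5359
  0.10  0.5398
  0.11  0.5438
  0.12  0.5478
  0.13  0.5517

σ√T = 0.32 × 0.5000 = 0.1600
ln(S/K) + (r + σ²/2)T = ln(362/366) + (0.051 + 0.32²/2)·0.25 = -0.0110 + 0.0255 = 0.0146
d₁ = 0.0146 / 0.1600 = 0.0910 → 0.09
d₂ = d₁ − σ√T = 0.0910 − 0.1600 = -0.0690 → -0.07
exp(−rT) = exp(−0.051·0.25) = 0.9873
N(d₁) = N(0.09) = 0.5359;  N(d₂) = N(-0.07) = 0.4721
C = 362·0.5359 − 366·0.9873·0.4721 = 193.9958 − 170.5942 = 23.4016

$23.40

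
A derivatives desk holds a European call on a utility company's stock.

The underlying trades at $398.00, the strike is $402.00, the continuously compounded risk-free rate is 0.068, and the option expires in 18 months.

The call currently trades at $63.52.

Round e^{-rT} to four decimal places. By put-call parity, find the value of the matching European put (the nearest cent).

$28.53

exp(−rT) = exp(−0.068·1.5) = 0.9030
Put-call parity: C − P = S − K·e^(−rT) = 398 − 402·0.9030 = 398 − 363.0060 = 34.9940
P = C − (C − P) = 63.52 − (34.9940) = 28.5260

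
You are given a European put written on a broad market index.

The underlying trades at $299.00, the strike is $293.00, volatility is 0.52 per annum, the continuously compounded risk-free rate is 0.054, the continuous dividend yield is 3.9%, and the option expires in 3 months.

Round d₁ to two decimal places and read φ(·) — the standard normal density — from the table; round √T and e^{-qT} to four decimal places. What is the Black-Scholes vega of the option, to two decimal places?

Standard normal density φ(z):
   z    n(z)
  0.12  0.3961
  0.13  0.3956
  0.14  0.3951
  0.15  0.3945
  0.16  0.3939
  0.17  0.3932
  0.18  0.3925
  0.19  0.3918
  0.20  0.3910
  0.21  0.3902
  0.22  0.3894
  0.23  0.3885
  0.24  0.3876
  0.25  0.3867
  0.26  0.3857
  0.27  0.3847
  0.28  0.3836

σ√T = 0.52·√0.25 = 0.2600
d₁ = [ln(299/293) + (0.054 − 0.039 + 0.52²/2)·0.25] / 0.2600 = [0.0203 + 0.0376] / 0.2600 = 0.2224 ⇒ 0.22
√T = √0.25 = 0.5000
φ(d₁) = φ(0.22) = 0.3894
e^(−qT) = e^(−0.039·0.25) = 0.9903
vega = S·e^(−qT)·φ(d₁)·√T = 299·0.9903·0.3894·0.5000 = 57.6506

57.65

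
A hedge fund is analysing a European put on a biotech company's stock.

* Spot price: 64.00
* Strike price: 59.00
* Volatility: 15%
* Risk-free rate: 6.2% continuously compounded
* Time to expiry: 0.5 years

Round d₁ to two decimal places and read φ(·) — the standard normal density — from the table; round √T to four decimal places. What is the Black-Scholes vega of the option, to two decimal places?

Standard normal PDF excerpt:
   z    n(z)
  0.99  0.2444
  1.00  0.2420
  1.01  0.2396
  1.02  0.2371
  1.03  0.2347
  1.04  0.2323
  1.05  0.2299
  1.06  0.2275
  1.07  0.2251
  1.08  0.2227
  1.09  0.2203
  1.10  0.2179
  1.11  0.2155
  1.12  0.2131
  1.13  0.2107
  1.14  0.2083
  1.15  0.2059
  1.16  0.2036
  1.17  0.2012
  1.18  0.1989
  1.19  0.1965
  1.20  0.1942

T = 0.5;  σ√T = 0.1061
ln(S/K) + (r + σ²/2)T = ln(64/59) + (0.062 + 0.15²/2)·0.5 = 0.0813 + 0.0366 = 0.1180
d₁ = 0.1180 / 0.1061 = 1.1122 → 1.11
√T = √0.5 = 0.7071
φ(d₁) = φ(1.11) = 0.2155
vega = S·φ(d₁)·√T = 64·0.2155·0.7071 = 9.7523
(Call and put vega coincide under Black-Scholes.)

9.75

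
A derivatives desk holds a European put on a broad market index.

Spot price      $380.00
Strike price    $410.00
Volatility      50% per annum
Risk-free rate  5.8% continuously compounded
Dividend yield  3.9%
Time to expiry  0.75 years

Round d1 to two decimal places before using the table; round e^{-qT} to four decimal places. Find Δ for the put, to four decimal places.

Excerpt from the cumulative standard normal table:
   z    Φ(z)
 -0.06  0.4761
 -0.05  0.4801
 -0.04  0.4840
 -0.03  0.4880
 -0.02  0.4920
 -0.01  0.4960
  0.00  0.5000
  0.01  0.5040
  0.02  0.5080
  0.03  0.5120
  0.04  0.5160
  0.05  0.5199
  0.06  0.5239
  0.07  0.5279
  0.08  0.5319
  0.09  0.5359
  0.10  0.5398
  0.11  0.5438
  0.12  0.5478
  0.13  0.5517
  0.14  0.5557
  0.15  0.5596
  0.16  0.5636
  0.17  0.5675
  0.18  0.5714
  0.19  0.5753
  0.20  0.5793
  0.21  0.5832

σ√T = 0.5 × 0.8660 = 0.4330
d₁ = [ln(380/410) + (0.058 − 0.039 + ½·0.5²)·0.75] / (σ√T) = (-0.0760 + 0.1080) / 0.4330 = 0.0739 which rounds to 0.07
N(d₁) = N(0.07) = 0.5279
Δ_put = exp(−qT)·(N(d₁) − 1) = 0.9712·(0.5279 − 1) = -0.4585

-0.4585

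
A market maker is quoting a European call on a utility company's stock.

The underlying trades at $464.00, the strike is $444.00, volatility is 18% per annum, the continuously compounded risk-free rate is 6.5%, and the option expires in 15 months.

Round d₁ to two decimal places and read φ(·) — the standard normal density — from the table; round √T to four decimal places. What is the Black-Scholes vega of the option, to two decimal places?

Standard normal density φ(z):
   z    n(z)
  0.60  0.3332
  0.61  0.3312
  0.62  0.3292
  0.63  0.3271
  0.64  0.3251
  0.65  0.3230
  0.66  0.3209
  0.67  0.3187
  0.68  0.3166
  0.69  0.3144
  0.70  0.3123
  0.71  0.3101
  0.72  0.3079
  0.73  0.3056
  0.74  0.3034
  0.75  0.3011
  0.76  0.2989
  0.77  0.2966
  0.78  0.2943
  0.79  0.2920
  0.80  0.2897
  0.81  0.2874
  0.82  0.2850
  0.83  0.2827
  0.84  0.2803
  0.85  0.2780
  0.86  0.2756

σ√T = 0.18·√1.25 = 0.2012
d₁ = [ln(464/444) + (0.065 + 0.18²/2)·1.25] / 0.2012 = [0.0441 + 0.1015] / 0.2012 = 0.7233 ⇒ 0.72
√T = √1.25 = 1.1180
φ(d₁) = φ(0.72) = 0.3079
vega = S·φ(d₁)·√T = 464·0.3079·1.1180 = 159.7237
(Vega is the same for a European call and put with the same parameters.)

159.72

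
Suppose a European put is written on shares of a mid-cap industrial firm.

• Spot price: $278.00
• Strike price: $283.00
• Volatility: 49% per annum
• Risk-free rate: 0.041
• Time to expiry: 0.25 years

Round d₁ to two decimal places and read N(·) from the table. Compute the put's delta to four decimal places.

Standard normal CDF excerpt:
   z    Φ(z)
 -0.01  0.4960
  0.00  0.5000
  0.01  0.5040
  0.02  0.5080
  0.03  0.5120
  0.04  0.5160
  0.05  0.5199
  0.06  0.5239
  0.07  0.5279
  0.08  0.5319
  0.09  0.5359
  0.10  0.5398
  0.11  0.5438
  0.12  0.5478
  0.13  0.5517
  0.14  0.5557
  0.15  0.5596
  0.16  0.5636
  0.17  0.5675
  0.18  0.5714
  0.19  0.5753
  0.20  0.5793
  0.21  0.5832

-0.4641

σ√T = 0.49·√0.25 = 0.2450
d₁ = [ln(278/283) + (0.041 + ½·0.49²)·0.25] / (σ√T) = (-0.0178 + 0.0403) / 0.2450 = 0.0916 → 0.09
N(d₁) = N(0.09) = 0.5359
Δ_put = N(d₁) − 1 = 0.5359 − 1 = -0.4641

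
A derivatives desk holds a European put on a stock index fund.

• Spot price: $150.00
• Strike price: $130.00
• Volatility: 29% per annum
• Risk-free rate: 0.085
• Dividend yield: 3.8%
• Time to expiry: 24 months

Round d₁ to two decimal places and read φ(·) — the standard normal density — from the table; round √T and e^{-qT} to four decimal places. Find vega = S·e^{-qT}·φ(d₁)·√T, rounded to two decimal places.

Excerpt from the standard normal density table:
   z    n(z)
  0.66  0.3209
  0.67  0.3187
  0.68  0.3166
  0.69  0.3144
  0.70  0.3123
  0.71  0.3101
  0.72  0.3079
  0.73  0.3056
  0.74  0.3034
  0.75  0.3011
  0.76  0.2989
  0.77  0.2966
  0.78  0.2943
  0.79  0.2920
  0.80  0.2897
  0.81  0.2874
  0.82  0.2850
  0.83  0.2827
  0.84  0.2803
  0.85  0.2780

σ√T = 0.29·√2 = 0.4101
d₁ = [ln(150/130) + (0.085 − 0.038 + 0.29²/2)·2] / 0.4101 = [0.1431 + 0.1781] / 0.4101 = 0.7832 which rounds to 0.78
√T = √2 = 1.4142
φ(d₁) = φ(0.78) = 0.2943
e^(−qT) = e^(−0.038·2) = 0.9268
vega = S·e^(−qT)·φ(d₁)·√T = 150·0.9268·0.2943·1.4142 = 57.8600

57.86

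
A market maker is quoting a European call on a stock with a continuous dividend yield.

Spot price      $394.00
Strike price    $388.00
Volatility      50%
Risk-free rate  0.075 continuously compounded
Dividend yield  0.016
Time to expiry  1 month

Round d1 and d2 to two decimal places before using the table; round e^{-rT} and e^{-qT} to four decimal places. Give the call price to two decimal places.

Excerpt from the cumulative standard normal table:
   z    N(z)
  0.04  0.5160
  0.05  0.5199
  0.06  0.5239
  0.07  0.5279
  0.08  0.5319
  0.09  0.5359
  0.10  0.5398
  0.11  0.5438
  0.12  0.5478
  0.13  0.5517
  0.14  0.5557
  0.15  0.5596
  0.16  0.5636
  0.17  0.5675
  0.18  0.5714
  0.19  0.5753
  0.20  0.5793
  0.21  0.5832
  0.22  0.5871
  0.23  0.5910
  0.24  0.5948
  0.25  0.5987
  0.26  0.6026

$25.93

T = 0.08333;  σ√T = 0.1443
d₁ = [ln(394/388) + (0.075 − 0.016 + 0.5²/2)·0.08333] / 0.1443 = [0.0153 + 0.0153] / 0.1443 = 0.2125 ⇒ 0.21
d₂ = d₁ − σ√T = 0.2125 − 0.1443 = 0.0682 ⇒ 0.07
e^(−qT) = e^(−0.016·0.08333) = 0.9987;  e^(−rT) = e^(−0.075·0.08333) = 0.9938
C = 394·0.9987·N(0.21) − 388·0.9938·N(0.07) = 394·0.9987·0.5832 − 388·0.9938·0.5279 = 229.4821 − 203.5553 = 25.9268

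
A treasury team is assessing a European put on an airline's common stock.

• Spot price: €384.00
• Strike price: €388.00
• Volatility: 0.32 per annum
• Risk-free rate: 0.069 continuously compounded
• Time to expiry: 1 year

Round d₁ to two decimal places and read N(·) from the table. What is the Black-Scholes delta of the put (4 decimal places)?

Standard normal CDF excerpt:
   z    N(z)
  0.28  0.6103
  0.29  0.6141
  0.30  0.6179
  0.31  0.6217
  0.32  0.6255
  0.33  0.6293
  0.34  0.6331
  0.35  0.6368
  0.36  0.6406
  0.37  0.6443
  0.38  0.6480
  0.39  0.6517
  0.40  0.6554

-0.3669

T = 1;  σ√T = 0.3200
d₁ = [ln(384/388) + (0.069 + ½·0.32²)·1] / (σ√T) = (-0.0104 + 0.1202) / 0.3200 = 0.3432 ≈ 0.34
N(d₁) = N(0.34) = 0.6331
Δ_put = N(d₁) − 1 = 0.6331 − 1 = -0.3669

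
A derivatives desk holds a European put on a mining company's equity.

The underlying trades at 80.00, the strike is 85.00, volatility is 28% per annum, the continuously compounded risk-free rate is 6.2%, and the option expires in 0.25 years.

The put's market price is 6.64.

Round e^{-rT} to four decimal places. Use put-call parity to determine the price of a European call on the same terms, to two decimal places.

e^(−rT) = e^(−0.062·0.25) = 0.9846
Put-call parity: C − P = S − K·e^(−rT) = 80 − 85·0.9846 = 80 − 83.6910 = -3.6910
C = P + (C − P) = 6.64 + (-3.6910) = 2.9490

2.95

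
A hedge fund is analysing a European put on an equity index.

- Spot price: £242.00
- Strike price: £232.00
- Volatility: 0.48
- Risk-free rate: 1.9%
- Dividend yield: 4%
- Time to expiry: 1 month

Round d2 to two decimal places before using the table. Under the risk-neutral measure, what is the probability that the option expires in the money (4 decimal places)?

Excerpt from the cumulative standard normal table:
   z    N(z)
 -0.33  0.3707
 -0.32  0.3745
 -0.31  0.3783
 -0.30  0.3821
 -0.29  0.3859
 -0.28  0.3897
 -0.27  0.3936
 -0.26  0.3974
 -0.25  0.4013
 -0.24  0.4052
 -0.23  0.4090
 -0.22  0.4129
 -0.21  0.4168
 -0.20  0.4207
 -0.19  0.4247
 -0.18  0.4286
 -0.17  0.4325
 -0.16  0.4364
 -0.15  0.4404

0.4129

σ√T = 0.48 × 0.2887 = 0.1386
d₁ = [ln(242/232) + (0.019 − 0.04 + ½·0.48²)·0.08333] / (σ√T) = (0.0422 + 0.0078) / 0.1386 = 0.3612 → 0.36
d₂ = 0.3612 − 0.1386 = 0.2226 → 0.22
Risk-neutral Pr[S_T < K] = N(−d₂) = N(-0.22) = 0.4129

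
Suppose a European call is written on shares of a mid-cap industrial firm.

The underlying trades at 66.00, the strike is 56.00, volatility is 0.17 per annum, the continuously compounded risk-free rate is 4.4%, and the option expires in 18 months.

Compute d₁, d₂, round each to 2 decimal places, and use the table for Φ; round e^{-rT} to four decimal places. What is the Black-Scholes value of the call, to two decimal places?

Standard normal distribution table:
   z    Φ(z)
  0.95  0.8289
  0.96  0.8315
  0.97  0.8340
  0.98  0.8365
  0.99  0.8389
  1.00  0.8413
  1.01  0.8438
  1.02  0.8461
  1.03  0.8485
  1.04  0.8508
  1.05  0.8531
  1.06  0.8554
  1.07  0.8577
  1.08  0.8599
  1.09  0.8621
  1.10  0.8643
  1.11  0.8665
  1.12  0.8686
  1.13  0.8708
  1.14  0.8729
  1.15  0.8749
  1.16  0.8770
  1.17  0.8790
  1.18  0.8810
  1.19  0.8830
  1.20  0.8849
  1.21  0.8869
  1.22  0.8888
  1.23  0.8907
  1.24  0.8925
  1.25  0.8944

14.43

σ√T = 0.17 × 1.2247 = 0.2082
d₁ = [ln(66/56) + (0.044 + 0.17²/2)·1.5] / 0.2082 = [0.1643 + 0.0877] / 0.2082 = 1.2102 → 1.21
d₂ = d₁ − σ√T = 1.2102 − 0.2082 = 1.0020 → 1.00
exp(−rT) = exp(−0.044·1.5) = 0.9361
N(d₁) = N(1.21) = 0.8869;  N(d₂) = N(1.00) = 0.8413
C = 66·0.8869 − 56·0.9361·0.8413 = 58.5354 − 44.1023 = 14.4331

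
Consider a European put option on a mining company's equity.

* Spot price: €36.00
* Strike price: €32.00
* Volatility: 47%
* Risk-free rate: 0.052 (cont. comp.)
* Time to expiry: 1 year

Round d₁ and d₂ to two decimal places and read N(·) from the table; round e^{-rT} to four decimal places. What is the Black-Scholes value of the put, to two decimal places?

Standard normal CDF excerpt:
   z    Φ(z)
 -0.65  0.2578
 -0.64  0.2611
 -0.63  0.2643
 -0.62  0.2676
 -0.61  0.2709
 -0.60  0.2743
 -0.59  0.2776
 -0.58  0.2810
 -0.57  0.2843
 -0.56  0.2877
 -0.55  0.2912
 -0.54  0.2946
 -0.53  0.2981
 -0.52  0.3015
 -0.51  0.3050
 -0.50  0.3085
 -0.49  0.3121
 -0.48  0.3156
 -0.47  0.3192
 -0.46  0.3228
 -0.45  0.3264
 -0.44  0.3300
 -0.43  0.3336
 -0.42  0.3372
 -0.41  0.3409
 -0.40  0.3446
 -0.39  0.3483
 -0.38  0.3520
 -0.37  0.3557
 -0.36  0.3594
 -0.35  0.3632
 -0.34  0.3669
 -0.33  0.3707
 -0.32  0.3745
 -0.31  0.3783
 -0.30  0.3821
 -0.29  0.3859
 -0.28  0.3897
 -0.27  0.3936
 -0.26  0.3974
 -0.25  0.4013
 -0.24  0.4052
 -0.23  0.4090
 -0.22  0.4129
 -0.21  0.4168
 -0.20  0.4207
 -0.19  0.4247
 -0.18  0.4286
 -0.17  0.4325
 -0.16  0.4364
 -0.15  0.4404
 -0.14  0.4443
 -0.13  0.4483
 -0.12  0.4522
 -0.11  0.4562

€3.74

σ√T = 0.47·√1 = 0.4700
d₁ = [ln(36/32) + (0.052 + 0.47²/2)·1] / 0.4700 = [0.1178 + 0.1624] / 0.4700 = 0.5962 ⇒ 0.60
d₂ = d₁ − σ√T = 0.5962 − 0.4700 = 0.1262 ⇒ 0.13
exp(−rT) = exp(−0.052·1) = 0.9493
N(−d₂) = N(-0.13) = 0.4483;  N(−d₁) = N(-0.60) = 0.2743
P = 32·0.9493·0.4483 − 36·0.2743 = 13.6183 − 9.8748 = 3.7435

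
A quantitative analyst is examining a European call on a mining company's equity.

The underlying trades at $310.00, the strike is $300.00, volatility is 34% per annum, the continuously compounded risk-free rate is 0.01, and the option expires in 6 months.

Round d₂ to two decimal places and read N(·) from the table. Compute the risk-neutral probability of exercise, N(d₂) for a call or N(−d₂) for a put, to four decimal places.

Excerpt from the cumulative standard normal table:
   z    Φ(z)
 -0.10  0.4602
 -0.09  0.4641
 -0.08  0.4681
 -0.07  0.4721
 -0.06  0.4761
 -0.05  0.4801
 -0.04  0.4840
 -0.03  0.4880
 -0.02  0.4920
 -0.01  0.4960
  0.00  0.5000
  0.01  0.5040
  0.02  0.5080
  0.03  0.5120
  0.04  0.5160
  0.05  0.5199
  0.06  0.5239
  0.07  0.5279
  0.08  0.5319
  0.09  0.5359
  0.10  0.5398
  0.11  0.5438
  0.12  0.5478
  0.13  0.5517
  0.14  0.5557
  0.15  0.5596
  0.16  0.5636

σ√T = 0.34·√0.5 = 0.2404
d₁ = [ln(310/300) + (0.01 + 0.34²/2)·0.5] / 0.2404 = [0.0328 + 0.0339] / 0.2404 = 0.2774 which rounds to 0.28
d₂ = d₁ − σ√T = 0.2774 − 0.2404 = 0.0370 which rounds to 0.04
Risk-neutral Pr[S_T > K] = N(d₂) = N(0.04) = 0.5160

0.5160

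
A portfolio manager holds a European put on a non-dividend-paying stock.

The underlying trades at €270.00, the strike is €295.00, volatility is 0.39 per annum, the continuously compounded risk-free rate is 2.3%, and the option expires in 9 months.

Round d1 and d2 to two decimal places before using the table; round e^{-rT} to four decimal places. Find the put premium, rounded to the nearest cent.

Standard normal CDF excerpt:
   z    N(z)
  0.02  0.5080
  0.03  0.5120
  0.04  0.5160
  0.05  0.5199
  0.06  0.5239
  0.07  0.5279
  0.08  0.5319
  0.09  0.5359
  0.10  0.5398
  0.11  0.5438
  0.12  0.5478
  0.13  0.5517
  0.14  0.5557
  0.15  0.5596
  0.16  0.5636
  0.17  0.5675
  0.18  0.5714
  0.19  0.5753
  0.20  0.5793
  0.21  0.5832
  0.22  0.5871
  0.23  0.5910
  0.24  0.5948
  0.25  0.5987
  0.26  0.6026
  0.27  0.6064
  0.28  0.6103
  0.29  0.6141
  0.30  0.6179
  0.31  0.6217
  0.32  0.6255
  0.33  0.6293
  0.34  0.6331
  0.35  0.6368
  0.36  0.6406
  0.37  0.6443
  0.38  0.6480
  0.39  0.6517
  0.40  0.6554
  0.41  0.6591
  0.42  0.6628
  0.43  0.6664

€48.57

T = 0.75;  σ√T = 0.3377
d₁ = [ln(270/295) + (0.023 + 0.39²/2)·0.75] / 0.3377 = [-0.0886 + 0.0743] / 0.3377 = -0.0422 which rounds to -0.04
d₂ = d₁ − σ√T = -0.0422 − 0.3377 = -0.3800 which rounds to -0.38
e^(−rT) = e^(−0.023·0.75) = 0.9829
N(−d₂) = N(0.38) = 0.6480;  N(−d₁) = N(0.04) = 0.5160
P = 295·0.9829·0.6480 − 270·0.5160 = 187.8912 − 139.3200 = 48.5712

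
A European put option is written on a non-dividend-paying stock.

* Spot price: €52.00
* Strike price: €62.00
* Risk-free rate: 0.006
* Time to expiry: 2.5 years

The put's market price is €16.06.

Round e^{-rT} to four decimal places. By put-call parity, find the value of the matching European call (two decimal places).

e^(−rT) = e^(−0.006·2.5) = 0.9851
Put-call parity: C − P = S − K·e^(−rT) = 52 − 62·0.9851 = 52 − 61.0762 = -9.0762
C = P + (C − P) = 16.06 + (-9.0762) = 6.9838

€6.98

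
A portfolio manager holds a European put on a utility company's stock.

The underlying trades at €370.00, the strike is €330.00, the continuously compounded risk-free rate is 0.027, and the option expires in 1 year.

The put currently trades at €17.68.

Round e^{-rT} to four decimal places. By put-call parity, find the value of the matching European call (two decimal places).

€66.46

e^(−rT) = e^(−0.027·1) = 0.9734
Put-call parity: C − P = S − K·e^(−rT) = 370 − 330·0.9734 = 370 − 321.2220 = 48.7780
C = P + (C − P) = 17.68 + (48.7780) = 66.4580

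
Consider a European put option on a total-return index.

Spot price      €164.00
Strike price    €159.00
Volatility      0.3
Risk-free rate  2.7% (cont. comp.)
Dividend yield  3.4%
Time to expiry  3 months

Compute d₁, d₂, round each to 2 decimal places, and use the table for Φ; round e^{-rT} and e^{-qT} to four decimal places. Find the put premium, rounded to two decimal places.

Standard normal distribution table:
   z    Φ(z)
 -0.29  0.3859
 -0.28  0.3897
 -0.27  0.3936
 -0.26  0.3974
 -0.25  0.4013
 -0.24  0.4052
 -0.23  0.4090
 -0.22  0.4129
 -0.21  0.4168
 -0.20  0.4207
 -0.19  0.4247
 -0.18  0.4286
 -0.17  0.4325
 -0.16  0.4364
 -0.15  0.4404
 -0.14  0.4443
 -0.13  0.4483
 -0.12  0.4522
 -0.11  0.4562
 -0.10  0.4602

σ√T = 0.3 × 0.5000 = 0.1500
ln(S/K) + (r − q + σ²/2)T = ln(164/159) + (0.027 − 0.034 + 0.3²/2)·0.25 = 0.0310 + 0.0095 = 0.0405
d₁ = 0.0405 / 0.1500 = 0.2697 ≈ 0.27
d₂ = d₁ − σ√T = 0.2697 − 0.1500 = 0.1197 ≈ 0.12
e^(−qT) = e^(−0.034·0.25) = 0.9915;  e^(−rT) = e^(−0.027·0.25) = 0.9933
P = 159·0.9933·N(-0.12) − 164·0.9915·N(-0.27) = 159·0.9933·0.4522 − 164·0.9915·0.3936 = 71.4181 − 64.0017 = 7.4163

€7.42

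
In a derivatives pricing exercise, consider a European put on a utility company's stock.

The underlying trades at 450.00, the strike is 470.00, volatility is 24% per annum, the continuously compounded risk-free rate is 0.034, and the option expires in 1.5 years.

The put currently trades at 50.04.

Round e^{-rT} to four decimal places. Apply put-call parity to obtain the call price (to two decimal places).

53.40

exp(−rT) = exp(−0.034·1.5) = 0.9503
Put-call parity: C − P = S − K·e^(−rT) = 450 − 470·0.9503 = 450 − 446.6410 = 3.3590
C = P + (C − P) = 50.04 + (3.3590) = 53.3990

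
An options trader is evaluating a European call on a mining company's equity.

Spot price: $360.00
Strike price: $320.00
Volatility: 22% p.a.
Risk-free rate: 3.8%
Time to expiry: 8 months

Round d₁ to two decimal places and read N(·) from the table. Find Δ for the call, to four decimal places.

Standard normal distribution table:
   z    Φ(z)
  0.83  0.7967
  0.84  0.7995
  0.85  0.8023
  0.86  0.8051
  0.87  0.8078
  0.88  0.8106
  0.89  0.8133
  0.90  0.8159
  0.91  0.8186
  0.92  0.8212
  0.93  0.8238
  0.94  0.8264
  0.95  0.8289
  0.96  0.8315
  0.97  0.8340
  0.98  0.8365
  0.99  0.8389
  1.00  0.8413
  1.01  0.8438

0.8133

σ√T = 0.22 × 0.8165 = 0.1796
d₁ = [ln(360/320) + (0.038 + 0.22²/2)·0.6667] / 0.1796 = [0.1178 + 0.0415] / 0.1796 = 0.8865 ≈ 0.89
N(d₁) = N(0.89) = 0.8133
Δ_call = N(d₁) = 0.8133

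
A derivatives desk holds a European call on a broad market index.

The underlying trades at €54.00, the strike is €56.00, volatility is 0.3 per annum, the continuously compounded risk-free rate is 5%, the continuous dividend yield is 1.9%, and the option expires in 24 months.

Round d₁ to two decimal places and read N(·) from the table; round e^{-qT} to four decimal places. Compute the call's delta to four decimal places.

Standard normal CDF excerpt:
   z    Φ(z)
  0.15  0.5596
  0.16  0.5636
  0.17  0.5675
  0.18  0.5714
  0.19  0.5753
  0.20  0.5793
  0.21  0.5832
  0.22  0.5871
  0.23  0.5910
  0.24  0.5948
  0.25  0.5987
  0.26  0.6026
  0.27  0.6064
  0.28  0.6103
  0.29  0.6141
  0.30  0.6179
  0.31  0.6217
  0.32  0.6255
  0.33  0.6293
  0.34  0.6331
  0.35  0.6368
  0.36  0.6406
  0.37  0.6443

0.5838

σ√T = 0.3·√2 = 0.4243
d₁ = [ln(54/56) + (0.05 − 0.019 + ½·0.3²)·2] / (σ√T) = (-0.0364 + 0.1520) / 0.4243 = 0.2725 which rounds to 0.27
N(d₁) = N(0.27) = 0.6064
Δ_call = e^(−qT)·N(d₁) = 0.9627·0.6064 = 0.5838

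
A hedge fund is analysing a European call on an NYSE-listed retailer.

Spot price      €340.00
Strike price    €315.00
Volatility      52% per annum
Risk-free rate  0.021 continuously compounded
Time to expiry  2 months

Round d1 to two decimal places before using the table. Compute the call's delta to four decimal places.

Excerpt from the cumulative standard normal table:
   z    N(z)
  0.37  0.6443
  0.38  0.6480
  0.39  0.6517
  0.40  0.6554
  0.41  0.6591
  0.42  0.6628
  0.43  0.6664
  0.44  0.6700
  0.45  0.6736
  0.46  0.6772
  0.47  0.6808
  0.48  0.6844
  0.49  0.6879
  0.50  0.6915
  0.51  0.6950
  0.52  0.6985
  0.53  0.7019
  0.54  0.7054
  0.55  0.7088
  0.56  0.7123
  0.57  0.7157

0.6844

σ√T = 0.52 × 0.4082 = 0.2123
d₁ = [ln(340/315) + (0.021 + 0.52²/2)·0.1667] / 0.2123 = [0.0764 + 0.0260] / 0.2123 = 0.4824 ≈ 0.48
N(d₁) = N(0.48) = 0.6844
Δ_call = N(d₁) = 0.6844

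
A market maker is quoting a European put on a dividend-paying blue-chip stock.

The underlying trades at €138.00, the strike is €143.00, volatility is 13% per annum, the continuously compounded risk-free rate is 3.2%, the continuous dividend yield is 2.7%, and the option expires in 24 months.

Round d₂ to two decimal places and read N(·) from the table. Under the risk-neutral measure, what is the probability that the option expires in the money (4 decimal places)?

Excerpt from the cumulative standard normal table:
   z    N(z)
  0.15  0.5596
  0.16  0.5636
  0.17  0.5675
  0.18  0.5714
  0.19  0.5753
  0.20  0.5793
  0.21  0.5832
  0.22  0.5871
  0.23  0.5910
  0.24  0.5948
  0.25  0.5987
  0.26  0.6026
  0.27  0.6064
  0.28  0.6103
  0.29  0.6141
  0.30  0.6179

T = 2;  σ√T = 0.1838
d₁ = [ln(138/143) + (0.032 − 0.027 + 0.13²/2)·2] / 0.1838 = [-0.0356 + 0.0269] / 0.1838 = -0.0473 ≈ -0.05
d₂ = d₁ − σ√T = -0.0473 − 0.1838 = -0.2311 ≈ -0.23
Pr(exercise) under Q = N(−d₂) = N(0.23) = 0.5910

0.5910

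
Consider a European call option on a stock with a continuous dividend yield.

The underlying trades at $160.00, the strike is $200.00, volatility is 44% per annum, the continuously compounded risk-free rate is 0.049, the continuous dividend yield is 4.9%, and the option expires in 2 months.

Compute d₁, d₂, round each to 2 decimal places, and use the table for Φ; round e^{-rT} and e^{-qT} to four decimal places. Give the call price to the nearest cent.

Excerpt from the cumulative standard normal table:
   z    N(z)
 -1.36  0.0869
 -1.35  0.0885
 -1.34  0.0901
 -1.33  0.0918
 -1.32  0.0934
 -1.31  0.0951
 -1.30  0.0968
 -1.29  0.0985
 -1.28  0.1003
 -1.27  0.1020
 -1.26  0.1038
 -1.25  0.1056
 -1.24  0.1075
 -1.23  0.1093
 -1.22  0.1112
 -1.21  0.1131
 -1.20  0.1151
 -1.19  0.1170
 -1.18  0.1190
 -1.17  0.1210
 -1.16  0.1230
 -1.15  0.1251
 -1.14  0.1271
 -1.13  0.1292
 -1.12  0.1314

$1.64

σ√T = 0.44·√0.1667 = 0.1796
d₁ = [ln(160/200) + (0.049 − 0.049 + 0.44²/2)·0.1667] / 0.1796 = [-0.2231 + 0.0161] / 0.1796 = -1.1524 ≈ -1.15
d₂ = d₁ − σ√T = -1.1524 − 0.1796 = -1.3321 ≈ -1.33
exp(−qT) = exp(−0.049·0.1667) = 0.9919;  exp(−rT) = exp(−0.049·0.1667) = 0.9919
C = 160·0.9919·N(-1.15) − 200·0.9919·N(-1.33) = 160·0.9919·0.1251 − 200·0.9919·0.0918 = 19.8539 − 18.2113 = 1.6426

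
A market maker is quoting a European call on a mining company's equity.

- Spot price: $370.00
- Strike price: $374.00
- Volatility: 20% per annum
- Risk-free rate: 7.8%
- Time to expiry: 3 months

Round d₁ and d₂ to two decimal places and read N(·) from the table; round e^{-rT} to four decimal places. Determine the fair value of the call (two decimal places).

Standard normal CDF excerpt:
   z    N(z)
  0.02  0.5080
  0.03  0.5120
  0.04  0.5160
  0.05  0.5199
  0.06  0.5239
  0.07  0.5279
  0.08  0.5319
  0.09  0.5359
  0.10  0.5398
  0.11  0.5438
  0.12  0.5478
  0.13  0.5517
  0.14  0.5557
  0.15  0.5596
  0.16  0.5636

$16.35

σ√T = 0.2 × 0.5000 = 0.1000
d₁ = [ln(370/374) + (0.078 + 0.2²/2)·0.25] / 0.1000 = [-0.0108 + 0.0245] / 0.1000 = 0.1375 ⇒ 0.14
d₂ = d₁ − σ√T = 0.1375 − 0.1000 = 0.0375 ⇒ 0.04
e^(−rT) = e^(−0.078·0.25) = 0.9807
C = 370·N(0.14) − 374·0.9807·N(0.04) = 370·0.5557 − 374·0.9807·0.5160 = 205.6090 − 189.2594 = 16.3496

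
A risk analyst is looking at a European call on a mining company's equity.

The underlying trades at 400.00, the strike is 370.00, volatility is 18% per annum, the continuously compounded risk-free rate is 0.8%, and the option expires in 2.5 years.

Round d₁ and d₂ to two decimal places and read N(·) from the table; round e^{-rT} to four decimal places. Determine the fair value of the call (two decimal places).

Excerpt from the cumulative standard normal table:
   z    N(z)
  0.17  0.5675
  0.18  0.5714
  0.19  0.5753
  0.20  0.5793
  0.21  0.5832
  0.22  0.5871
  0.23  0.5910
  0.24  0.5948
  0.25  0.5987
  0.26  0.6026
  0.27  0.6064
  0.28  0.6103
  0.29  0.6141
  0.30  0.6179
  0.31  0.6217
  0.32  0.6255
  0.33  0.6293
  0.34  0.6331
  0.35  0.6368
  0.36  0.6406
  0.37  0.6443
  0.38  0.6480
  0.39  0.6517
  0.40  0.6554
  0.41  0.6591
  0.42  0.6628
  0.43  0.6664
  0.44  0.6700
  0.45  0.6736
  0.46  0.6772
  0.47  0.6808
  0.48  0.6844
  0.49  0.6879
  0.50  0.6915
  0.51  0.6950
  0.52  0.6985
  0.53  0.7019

65.06

T = 2.5;  σ√T = 0.2846
d₁ = [ln(400/370) + (0.008 + 0.18²/2)·2.5] / 0.2846 = [0.0780 + 0.0605] / 0.2846 = 0.4865 which rounds to 0.49
d₂ = d₁ − σ√T = 0.4865 − 0.2846 = 0.2019 which rounds to 0.20
e^(−rT) = e^(−0.008·2.5) = 0.9802
N(d₁) = N(0.49) = 0.6879;  N(d₂) = N(0.20) = 0.5793
C = 400·0.6879 − 370·0.9802·0.5793 = 275.1600 − 210.0970 = 65.0630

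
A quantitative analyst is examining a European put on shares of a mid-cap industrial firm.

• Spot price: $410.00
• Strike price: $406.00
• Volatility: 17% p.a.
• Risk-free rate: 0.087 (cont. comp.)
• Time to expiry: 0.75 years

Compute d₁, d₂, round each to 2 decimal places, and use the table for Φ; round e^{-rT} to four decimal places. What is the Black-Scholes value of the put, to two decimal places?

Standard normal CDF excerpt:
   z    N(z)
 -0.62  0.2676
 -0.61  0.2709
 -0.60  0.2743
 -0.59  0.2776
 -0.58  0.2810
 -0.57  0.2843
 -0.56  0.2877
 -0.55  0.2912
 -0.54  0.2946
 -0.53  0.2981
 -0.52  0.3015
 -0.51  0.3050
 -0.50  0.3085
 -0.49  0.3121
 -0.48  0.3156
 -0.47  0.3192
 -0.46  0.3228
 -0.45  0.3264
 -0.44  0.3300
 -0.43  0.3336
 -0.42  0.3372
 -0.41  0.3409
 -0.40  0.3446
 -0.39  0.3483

$10.30

T = 0.75;  σ√T = 0.1472
ln(S/K) + (r + σ²/2)T = ln(410/406) + (0.087 + 0.17²/2)·0.75 = 0.0098 + 0.0761 = 0.0859
d₁ = 0.0859 / 0.1472 = 0.5834 → 0.58
d₂ = d₁ − σ√T = 0.5834 − 0.1472 = 0.4362 → 0.44
exp(−rT) = exp(−0.087·0.75) = 0.9368
P = 406·0.9368·N(-0.44) − 410·N(-0.58) = 406·0.9368·0.3300 − 410·0.2810 = 125.5125 − 115.2100 = 10.3025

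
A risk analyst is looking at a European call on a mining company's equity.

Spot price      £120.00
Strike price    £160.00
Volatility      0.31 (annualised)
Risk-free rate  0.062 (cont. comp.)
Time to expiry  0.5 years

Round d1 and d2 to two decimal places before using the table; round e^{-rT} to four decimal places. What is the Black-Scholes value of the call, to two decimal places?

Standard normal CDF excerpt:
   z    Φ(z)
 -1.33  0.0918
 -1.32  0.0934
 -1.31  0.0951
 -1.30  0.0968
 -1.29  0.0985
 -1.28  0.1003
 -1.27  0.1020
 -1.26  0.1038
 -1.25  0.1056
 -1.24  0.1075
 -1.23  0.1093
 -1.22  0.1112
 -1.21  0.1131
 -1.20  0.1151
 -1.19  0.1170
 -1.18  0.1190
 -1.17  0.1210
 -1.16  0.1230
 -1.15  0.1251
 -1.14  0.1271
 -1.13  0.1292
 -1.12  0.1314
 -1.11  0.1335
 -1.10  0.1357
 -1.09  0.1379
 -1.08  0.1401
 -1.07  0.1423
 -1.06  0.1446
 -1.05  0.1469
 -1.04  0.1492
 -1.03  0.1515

£1.79

σ√T = 0.31 × 0.7071 = 0.2192
ln(S/K) + (r + σ²/2)T = ln(120/160) + (0.062 + 0.31²/2)·0.5 = -0.2877 + 0.0550 = -0.2327
d₁ = -0.2327 / 0.2192 = -1.0614 which rounds to -1.06
d₂ = d₁ − σ√T = -1.0614 − 0.2192 = -1.2806 which rounds to -1.28
exp(−rT) = exp(−0.062·0.5) = 0.9695
N(d₁) = N(-1.06) = 0.1446;  N(d₂) = N(-1.28) = 0.1003
C = 120·0.1446 − 160·0.9695·0.1003 = 17.3520 − 15.5585 = 1.7935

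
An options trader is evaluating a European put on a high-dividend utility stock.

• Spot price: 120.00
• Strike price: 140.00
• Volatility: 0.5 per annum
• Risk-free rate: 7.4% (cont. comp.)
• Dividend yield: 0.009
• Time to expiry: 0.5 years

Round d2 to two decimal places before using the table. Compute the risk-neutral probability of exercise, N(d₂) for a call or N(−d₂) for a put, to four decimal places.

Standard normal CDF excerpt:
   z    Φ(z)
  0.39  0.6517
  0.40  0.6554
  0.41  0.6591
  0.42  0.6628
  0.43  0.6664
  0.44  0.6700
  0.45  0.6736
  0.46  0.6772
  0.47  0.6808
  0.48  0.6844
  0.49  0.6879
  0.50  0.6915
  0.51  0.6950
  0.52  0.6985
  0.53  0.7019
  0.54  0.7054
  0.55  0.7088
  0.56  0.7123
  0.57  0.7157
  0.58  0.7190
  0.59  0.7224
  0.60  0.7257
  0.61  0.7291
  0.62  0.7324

0.6985

T = 0.5;  σ√T = 0.3536
d₁ = [ln(120/140) + (0.074 − 0.009 + 0.5²/2)·0.5] / 0.3536 = [-0.1542 + 0.0950] / 0.3536 = -0.1673 ⇒ -0.17
d₂ = d₁ − σ√T = -0.1673 − 0.3536 = -0.5209 ⇒ -0.52
Pr(exercise) under Q = N(−d₂) = N(0.52) = 0.6985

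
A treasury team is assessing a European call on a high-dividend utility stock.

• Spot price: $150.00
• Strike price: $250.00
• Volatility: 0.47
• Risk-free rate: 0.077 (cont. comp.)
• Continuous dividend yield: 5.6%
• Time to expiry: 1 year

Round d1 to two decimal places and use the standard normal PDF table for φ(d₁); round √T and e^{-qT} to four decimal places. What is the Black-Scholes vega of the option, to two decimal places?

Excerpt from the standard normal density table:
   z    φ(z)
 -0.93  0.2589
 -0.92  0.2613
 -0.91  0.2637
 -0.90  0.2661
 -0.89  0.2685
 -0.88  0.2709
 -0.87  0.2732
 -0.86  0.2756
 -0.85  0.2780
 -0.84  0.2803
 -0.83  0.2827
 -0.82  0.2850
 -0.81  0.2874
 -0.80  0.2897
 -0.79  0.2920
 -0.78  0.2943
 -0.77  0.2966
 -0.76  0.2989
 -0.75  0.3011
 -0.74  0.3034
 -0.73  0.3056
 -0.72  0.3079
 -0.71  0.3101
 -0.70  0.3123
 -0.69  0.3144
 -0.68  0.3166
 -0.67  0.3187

40.76

T = 1;  σ√T = 0.4700
d₁ = [ln(150/250) + (0.077 − 0.056 + 0.47²/2)·1] / 0.4700 = [-0.5108 + 0.1314] / 0.4700 = -0.8072 → -0.81
√T = √1 = 1.0000
φ(d₁) = φ(-0.81) = 0.2874
exp(−qT) = exp(−0.056·1) = 0.9455
vega = S·exp(−qT)·φ(d₁)·√T = 150·0.9455·0.2874·1.0000 = 40.7605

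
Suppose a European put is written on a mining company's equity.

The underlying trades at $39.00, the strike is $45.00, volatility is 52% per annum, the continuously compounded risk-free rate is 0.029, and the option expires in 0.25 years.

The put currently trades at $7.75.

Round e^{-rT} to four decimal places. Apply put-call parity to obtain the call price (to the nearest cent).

exp(−rT) = exp(−0.029·0.25) = 0.9928
Put-call parity: C − P = S − K·e^(−rT) = 39 − 45·0.9928 = 39 − 44.6760 = -5.6760
C = P + (C − P) = 7.75 + (-5.6760) = 2.0740

$2.07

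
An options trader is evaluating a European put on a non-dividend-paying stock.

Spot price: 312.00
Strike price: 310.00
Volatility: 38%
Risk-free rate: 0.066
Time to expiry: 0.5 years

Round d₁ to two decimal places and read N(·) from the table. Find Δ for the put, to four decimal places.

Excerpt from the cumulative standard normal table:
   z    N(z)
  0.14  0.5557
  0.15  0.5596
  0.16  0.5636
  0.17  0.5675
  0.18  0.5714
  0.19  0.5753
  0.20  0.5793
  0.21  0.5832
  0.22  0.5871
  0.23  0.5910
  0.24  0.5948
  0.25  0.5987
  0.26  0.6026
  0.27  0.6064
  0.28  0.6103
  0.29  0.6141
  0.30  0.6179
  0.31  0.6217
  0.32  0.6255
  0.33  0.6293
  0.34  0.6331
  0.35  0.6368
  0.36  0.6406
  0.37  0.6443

-0.3897

σ√T = 0.38 × 0.7071 = 0.2687
d₁ = [ln(312/310) + (0.066 + 0.38²/2)·0.5] / 0.2687 = [0.0064 + 0.0691] / 0.2687 = 0.2811 which rounds to 0.28
N(d₁) = N(0.28) = 0.6103
Δ_put = N(d₁) − 1 = 0.6103 − 1 = -0.3897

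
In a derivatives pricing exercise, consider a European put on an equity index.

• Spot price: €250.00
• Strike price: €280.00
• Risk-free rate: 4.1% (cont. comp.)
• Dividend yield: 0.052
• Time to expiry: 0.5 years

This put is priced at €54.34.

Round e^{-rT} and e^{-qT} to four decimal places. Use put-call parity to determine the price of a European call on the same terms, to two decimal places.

€23.60

exp(−qT) = exp(−0.052·0.5) = 0.9743;  exp(−rT) = exp(−0.041·0.5) = 0.9797
Put-call parity: C − P = S·e^(−qT) − K·e^(−rT) = 250·0.9743 − 280·0.9797 = 243.5750 − 274.3160 = -30.7410
C = P + (C − P) = 54.34 + (-30.7410) = 23.5990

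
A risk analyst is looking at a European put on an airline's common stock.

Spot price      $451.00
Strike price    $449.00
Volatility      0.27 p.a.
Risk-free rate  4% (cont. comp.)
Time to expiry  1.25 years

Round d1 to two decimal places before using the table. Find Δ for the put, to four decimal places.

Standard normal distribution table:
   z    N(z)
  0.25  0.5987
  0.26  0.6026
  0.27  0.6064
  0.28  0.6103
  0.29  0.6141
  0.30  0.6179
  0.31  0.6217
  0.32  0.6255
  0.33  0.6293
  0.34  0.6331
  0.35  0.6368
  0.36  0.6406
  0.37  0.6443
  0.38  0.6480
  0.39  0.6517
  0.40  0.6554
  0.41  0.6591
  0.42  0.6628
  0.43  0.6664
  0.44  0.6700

σ√T = 0.27·√1.25 = 0.3019
d₁ = [ln(451/449) + (0.04 + ½·0.27²)·1.25] / (σ√T) = (0.0044 + 0.0956) / 0.3019 = 0.3313 which rounds to 0.33
N(d₁) = N(0.33) = 0.6293
Δ_put = N(d₁) − 1 = 0.6293 − 1 = -0.3707

-0.3707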